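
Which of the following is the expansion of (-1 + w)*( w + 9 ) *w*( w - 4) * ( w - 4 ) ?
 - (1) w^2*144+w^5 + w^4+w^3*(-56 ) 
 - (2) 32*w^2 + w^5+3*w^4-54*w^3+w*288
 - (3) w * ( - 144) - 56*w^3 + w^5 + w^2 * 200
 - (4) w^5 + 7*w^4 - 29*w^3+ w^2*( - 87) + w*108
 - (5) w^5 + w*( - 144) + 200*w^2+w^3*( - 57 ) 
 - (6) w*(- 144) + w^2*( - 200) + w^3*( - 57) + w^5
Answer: 5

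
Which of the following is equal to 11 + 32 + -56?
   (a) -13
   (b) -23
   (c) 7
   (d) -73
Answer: a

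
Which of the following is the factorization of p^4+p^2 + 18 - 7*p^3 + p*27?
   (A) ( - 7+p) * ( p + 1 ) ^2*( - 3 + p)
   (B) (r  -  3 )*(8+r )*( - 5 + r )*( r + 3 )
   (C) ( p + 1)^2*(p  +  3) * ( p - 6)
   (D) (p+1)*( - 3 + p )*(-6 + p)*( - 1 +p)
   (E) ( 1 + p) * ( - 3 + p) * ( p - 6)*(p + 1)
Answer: E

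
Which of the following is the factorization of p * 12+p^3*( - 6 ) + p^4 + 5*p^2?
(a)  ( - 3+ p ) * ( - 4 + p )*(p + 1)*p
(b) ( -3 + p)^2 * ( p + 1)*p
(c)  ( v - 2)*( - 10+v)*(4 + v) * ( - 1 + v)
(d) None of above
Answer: a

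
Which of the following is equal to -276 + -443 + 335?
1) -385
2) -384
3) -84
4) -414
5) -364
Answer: 2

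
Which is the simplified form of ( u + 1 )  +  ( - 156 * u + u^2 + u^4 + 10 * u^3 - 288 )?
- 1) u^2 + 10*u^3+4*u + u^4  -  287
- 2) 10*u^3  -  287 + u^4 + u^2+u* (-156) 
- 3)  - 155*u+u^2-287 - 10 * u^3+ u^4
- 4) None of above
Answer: 4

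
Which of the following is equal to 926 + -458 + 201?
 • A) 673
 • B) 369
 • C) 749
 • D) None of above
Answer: D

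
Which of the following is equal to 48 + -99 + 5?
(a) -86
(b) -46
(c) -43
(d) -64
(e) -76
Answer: b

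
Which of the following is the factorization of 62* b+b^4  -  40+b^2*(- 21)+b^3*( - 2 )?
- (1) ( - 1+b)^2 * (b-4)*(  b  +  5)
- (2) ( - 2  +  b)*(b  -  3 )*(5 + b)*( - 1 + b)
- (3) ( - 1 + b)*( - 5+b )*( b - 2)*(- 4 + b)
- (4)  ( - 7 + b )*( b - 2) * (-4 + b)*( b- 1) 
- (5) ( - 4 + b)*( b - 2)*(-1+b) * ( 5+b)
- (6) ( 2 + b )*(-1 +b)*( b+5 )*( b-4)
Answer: 5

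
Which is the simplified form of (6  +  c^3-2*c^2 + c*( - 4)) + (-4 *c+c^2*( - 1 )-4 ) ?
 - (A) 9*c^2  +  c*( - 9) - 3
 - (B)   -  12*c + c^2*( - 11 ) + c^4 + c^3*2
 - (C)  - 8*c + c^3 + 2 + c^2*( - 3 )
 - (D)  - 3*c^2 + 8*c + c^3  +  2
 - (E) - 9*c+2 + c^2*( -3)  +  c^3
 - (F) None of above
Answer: C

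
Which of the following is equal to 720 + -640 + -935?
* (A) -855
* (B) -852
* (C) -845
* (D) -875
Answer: A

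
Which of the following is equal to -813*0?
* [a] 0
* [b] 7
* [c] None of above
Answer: a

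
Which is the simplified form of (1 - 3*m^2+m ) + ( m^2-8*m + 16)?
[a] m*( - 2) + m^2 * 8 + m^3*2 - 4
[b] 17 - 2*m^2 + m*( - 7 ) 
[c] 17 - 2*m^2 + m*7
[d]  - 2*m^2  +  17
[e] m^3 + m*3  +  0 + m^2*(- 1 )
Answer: b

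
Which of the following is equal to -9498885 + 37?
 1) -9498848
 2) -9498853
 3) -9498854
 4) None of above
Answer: 1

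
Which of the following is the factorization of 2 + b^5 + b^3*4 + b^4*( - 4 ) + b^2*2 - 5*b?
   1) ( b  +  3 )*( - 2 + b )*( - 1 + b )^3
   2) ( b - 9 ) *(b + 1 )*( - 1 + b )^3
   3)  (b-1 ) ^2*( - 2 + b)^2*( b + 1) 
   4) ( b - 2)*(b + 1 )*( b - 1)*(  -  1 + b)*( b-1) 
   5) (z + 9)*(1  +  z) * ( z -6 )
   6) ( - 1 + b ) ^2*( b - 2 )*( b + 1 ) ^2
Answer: 4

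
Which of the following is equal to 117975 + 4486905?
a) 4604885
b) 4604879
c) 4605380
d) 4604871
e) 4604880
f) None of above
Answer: e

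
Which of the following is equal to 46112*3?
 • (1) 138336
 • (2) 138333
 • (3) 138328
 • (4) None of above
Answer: 1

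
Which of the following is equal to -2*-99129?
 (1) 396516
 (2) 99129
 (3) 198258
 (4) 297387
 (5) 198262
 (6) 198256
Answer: 3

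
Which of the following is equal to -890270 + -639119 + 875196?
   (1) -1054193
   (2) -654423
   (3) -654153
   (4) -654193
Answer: 4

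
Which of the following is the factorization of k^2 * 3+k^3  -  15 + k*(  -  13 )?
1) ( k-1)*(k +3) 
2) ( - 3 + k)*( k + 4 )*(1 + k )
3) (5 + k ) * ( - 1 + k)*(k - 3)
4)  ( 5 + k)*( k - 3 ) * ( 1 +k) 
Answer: 4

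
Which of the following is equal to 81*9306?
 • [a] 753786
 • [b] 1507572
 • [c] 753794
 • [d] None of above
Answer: a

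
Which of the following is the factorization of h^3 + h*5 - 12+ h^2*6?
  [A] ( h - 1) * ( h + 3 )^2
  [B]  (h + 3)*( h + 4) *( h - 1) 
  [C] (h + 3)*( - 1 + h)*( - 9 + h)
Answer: B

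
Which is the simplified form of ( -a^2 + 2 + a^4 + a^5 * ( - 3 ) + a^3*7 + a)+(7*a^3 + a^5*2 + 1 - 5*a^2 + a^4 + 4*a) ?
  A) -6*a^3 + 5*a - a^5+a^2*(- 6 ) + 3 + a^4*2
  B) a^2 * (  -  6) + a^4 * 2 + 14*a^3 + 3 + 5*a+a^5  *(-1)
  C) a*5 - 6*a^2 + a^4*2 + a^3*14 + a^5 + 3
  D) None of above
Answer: B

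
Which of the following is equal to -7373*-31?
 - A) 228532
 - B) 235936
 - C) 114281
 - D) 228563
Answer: D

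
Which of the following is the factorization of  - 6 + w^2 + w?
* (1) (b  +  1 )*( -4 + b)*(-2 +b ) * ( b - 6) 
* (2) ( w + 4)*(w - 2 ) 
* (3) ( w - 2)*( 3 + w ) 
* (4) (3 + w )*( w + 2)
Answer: 3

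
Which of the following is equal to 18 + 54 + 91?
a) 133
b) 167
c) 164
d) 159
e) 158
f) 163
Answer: f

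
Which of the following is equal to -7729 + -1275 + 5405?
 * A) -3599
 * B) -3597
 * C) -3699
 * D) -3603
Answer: A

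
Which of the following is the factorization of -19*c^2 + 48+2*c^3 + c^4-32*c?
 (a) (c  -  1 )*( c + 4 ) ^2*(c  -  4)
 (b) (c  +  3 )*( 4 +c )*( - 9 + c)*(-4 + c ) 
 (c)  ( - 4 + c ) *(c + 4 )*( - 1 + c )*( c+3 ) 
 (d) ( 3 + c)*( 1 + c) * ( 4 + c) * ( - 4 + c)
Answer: c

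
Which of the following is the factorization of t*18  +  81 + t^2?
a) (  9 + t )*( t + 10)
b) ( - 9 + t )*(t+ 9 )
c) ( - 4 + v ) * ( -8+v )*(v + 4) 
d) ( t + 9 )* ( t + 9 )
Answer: d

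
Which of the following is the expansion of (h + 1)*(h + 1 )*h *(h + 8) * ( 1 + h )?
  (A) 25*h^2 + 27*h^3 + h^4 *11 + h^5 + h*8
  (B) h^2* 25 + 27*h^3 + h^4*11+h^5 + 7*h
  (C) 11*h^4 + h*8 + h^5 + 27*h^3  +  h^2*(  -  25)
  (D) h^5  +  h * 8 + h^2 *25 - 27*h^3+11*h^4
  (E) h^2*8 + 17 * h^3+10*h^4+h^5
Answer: A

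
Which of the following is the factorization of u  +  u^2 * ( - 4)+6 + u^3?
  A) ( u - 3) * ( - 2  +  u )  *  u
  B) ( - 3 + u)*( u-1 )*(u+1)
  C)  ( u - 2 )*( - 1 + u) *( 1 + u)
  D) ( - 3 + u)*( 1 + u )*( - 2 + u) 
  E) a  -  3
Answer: D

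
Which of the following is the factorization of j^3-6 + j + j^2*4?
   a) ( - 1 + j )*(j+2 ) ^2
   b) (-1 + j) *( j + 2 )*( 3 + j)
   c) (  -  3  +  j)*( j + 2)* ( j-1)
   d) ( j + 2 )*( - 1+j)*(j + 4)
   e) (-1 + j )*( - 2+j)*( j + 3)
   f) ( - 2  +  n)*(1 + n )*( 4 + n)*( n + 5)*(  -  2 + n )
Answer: b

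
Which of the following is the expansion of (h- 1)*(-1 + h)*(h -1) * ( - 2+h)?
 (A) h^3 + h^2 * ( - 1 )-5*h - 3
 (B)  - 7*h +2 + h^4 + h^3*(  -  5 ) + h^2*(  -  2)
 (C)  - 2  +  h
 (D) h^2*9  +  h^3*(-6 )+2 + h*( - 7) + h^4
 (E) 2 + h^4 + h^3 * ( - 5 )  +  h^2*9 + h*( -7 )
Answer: E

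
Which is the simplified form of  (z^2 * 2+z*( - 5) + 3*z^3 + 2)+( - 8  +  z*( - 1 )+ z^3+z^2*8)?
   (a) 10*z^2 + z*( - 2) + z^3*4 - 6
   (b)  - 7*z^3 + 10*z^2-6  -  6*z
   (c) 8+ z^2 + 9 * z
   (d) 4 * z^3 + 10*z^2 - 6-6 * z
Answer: d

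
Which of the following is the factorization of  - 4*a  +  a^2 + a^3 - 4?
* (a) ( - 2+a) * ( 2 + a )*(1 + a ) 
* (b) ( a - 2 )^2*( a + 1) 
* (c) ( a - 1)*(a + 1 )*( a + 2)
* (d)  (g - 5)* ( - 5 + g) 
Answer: a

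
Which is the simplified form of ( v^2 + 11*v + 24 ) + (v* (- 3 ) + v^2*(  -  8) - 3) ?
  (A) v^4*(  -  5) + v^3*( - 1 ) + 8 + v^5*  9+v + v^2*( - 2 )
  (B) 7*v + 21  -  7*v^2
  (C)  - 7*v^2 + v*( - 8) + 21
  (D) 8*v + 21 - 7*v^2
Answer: D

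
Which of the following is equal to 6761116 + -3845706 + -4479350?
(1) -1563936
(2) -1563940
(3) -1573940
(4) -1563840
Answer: 2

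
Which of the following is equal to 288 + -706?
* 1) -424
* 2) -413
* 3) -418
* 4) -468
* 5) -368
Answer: 3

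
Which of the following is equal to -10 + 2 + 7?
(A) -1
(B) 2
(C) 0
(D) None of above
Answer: A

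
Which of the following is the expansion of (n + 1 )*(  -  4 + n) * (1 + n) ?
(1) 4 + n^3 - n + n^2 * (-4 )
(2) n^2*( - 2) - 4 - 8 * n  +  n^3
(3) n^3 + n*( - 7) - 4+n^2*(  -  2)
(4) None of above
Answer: 3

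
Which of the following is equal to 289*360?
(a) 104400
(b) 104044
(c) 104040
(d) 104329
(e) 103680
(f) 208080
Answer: c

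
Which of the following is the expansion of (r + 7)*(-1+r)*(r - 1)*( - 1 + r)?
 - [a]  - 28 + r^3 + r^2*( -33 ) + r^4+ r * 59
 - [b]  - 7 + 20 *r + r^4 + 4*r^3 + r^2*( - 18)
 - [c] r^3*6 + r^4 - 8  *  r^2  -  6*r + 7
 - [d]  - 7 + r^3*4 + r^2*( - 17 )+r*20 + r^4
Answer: b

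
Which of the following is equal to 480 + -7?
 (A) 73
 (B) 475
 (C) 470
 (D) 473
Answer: D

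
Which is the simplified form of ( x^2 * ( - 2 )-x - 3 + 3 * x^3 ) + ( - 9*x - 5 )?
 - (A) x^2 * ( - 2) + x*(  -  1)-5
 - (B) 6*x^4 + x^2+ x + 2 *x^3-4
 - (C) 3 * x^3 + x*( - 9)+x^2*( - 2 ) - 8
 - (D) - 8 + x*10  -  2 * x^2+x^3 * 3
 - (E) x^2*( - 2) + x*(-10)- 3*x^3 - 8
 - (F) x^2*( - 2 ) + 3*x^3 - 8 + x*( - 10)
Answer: F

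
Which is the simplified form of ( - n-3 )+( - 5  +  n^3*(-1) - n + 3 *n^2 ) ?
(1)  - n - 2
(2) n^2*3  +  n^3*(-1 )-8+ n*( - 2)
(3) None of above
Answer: 2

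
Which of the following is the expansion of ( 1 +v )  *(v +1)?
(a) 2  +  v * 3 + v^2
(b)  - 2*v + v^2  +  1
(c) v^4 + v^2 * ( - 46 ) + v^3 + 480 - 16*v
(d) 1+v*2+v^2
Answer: d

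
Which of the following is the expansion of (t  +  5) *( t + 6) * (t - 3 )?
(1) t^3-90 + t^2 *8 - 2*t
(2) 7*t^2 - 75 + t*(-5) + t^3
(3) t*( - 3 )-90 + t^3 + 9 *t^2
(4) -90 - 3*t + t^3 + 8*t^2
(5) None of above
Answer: 4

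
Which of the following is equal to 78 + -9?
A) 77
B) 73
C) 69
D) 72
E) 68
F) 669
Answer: C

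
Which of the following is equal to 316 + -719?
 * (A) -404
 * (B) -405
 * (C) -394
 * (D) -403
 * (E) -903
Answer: D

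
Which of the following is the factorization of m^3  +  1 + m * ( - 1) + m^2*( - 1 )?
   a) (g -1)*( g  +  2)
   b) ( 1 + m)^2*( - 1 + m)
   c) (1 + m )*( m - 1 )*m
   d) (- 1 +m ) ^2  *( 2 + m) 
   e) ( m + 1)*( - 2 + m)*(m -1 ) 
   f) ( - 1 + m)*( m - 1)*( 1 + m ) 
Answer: f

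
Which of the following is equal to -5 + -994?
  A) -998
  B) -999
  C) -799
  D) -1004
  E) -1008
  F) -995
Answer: B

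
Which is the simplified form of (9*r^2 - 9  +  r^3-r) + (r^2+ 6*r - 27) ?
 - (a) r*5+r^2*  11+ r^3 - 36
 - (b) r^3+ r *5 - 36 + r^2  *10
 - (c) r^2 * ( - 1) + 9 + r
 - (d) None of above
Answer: b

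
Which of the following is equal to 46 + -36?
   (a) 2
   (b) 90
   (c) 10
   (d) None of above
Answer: c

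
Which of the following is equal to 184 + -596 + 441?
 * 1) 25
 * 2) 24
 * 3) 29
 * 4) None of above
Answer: 3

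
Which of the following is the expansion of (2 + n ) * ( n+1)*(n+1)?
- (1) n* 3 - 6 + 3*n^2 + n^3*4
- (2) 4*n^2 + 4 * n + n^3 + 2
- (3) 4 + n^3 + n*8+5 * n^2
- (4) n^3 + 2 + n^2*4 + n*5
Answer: 4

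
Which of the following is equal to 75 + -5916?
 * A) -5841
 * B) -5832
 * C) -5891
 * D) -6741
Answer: A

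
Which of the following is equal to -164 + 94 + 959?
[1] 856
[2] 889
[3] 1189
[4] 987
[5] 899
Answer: 2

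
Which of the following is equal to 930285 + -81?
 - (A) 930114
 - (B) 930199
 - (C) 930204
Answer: C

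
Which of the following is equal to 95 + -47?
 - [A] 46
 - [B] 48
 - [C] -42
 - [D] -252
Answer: B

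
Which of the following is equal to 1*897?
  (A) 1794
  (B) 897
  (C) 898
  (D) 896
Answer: B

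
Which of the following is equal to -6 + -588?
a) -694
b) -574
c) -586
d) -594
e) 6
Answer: d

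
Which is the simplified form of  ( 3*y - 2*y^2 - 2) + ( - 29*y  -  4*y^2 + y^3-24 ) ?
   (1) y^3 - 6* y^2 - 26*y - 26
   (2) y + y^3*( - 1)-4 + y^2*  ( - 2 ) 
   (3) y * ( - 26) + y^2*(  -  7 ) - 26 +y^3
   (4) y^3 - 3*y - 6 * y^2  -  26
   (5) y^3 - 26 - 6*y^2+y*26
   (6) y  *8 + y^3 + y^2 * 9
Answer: 1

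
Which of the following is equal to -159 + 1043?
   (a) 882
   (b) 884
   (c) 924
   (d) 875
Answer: b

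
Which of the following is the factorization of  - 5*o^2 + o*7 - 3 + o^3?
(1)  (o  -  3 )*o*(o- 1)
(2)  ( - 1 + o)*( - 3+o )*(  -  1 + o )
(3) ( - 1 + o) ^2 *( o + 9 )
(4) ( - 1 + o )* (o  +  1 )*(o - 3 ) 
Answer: 2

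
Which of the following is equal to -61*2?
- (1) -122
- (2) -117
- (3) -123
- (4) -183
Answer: 1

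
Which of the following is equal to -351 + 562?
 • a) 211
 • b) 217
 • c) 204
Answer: a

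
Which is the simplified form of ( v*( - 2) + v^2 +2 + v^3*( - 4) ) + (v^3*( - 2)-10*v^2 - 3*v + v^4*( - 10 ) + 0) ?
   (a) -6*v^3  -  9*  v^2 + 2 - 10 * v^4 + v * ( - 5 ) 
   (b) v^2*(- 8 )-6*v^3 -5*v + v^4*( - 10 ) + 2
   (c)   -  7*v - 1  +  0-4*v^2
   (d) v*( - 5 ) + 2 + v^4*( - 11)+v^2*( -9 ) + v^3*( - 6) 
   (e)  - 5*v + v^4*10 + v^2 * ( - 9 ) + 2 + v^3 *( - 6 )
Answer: a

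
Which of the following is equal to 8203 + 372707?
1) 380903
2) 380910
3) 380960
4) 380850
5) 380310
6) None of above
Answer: 2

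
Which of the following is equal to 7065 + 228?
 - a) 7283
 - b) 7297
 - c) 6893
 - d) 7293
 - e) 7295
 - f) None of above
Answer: d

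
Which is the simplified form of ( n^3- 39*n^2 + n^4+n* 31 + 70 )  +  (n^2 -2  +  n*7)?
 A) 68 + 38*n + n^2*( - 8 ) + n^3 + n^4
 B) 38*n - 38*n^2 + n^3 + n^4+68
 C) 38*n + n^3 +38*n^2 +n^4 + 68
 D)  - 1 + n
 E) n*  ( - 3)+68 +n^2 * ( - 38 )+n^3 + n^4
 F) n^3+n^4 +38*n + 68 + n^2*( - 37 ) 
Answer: B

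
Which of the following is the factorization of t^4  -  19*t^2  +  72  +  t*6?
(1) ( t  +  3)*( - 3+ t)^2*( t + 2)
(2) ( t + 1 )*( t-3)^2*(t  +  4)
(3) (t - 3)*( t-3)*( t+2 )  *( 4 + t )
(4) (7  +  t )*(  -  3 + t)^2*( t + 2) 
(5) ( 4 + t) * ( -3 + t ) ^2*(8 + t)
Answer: 3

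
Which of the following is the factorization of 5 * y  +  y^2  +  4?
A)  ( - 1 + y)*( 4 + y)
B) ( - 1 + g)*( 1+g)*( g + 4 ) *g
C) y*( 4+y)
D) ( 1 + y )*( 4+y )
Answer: D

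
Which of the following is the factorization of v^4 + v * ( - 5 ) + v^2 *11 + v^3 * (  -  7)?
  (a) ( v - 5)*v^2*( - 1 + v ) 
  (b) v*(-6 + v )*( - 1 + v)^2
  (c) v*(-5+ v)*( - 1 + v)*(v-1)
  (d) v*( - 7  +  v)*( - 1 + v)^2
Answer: c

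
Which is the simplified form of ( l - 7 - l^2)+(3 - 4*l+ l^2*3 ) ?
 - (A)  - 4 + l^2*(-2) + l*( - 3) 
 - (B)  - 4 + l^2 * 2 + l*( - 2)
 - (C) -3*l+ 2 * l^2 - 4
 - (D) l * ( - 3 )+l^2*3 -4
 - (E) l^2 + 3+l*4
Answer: C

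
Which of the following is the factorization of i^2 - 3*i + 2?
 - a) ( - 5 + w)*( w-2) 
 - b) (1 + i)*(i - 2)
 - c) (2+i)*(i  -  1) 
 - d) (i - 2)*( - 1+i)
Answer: d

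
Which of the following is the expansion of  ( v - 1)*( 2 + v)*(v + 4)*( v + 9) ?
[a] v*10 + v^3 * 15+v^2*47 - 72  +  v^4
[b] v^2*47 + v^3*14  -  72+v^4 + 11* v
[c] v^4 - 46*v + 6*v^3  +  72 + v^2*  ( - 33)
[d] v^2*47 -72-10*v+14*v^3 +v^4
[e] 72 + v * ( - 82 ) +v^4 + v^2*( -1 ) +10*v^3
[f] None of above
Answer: f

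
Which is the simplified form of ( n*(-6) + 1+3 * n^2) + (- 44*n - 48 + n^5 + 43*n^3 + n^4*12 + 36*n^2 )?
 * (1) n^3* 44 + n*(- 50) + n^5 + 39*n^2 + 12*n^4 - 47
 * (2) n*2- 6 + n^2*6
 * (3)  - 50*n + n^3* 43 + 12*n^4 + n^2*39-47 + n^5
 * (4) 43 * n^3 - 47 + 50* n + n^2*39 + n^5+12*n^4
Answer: 3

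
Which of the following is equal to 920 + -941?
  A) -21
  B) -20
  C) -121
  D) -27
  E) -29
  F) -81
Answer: A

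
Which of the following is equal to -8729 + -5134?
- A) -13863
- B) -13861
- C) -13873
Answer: A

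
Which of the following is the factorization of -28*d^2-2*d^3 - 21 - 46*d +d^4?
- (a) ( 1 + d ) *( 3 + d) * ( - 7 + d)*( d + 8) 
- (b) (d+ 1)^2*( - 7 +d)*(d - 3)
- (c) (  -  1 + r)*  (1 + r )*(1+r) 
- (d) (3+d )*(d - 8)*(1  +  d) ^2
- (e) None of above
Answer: e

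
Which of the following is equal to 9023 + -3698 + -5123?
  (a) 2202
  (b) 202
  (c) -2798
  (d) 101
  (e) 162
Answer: b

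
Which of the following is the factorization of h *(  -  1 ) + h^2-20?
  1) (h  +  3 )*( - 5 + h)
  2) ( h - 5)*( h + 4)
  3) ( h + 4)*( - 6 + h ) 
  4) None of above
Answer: 2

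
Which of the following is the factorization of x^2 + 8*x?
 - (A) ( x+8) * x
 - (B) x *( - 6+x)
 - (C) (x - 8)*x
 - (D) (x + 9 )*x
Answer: A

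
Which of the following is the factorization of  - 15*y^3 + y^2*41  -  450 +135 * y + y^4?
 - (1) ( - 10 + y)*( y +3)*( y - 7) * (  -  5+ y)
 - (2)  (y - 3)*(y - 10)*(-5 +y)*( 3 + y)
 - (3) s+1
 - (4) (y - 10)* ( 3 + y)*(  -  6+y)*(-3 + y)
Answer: 2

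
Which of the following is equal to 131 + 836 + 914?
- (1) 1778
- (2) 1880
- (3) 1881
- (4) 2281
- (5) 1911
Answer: 3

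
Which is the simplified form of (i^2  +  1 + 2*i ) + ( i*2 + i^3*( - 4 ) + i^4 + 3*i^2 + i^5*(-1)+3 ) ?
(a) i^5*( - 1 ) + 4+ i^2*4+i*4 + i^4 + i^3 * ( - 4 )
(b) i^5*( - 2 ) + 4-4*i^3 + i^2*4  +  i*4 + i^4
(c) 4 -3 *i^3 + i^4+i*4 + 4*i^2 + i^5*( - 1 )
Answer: a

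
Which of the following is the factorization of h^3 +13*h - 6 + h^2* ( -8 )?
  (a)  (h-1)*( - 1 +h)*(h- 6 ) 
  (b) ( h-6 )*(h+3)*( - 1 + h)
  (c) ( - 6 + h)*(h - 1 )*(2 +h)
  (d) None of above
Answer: a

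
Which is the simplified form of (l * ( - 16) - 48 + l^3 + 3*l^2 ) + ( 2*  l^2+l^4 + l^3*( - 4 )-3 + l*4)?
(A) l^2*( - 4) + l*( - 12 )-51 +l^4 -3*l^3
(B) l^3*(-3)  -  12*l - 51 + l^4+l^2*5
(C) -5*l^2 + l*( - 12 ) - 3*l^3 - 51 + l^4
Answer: B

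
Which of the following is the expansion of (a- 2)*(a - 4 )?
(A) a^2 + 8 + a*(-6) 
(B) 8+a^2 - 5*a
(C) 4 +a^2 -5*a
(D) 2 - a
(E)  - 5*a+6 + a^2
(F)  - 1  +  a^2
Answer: A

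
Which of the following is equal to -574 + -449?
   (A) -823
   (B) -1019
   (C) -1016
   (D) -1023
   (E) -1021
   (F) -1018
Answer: D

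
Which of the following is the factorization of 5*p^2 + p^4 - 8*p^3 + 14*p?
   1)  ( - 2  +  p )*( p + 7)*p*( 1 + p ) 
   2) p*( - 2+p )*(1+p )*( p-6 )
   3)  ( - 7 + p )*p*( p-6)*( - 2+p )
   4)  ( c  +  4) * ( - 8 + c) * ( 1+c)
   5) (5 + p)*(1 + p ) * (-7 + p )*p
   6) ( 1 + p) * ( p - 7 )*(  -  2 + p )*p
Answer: 6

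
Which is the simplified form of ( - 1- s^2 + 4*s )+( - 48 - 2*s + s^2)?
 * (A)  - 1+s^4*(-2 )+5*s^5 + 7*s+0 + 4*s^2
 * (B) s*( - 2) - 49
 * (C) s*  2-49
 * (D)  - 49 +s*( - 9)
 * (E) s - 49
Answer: C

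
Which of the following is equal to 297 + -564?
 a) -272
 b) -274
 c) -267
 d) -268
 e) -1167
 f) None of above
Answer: c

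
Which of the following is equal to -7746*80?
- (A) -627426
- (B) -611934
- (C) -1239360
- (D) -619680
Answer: D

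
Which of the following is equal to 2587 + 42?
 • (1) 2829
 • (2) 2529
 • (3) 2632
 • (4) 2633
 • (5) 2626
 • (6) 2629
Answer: 6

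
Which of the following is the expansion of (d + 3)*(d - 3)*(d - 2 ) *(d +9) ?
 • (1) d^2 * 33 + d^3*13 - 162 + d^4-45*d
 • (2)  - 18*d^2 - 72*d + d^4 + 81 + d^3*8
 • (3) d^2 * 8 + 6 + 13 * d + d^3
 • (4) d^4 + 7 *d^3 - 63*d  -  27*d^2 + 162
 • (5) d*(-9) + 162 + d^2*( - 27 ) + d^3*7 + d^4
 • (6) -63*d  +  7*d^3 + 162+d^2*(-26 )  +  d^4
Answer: 4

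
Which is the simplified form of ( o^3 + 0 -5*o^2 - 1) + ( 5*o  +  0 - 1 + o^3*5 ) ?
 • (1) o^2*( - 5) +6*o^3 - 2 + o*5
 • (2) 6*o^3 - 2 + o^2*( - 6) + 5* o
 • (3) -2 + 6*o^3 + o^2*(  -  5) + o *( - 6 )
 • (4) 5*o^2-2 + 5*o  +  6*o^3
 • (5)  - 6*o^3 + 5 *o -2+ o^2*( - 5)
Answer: 1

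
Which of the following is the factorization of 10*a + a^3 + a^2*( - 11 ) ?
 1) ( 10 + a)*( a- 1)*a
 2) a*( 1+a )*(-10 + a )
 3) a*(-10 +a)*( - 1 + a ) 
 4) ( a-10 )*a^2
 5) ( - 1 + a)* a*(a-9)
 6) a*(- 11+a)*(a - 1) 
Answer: 3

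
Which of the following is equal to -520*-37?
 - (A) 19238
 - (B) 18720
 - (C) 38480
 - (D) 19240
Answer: D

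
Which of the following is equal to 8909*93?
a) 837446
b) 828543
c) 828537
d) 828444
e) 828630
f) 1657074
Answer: c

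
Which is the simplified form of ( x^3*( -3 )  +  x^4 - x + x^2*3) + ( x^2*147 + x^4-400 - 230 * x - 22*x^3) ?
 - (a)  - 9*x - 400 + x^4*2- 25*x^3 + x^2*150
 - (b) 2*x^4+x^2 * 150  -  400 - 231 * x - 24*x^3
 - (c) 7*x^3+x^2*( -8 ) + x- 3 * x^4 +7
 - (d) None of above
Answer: d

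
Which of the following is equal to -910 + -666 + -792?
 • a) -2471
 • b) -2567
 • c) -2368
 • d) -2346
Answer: c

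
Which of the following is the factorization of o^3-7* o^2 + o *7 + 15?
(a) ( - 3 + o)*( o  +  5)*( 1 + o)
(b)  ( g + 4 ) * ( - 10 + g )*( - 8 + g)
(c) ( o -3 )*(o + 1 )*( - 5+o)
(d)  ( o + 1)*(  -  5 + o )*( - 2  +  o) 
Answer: c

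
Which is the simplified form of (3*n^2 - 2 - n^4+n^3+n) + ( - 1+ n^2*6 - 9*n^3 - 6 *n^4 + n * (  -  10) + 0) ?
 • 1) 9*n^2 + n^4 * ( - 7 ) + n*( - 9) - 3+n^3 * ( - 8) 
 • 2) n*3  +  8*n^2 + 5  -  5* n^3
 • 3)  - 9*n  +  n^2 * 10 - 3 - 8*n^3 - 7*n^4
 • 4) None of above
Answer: 1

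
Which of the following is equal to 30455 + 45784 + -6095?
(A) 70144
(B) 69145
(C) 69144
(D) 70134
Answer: A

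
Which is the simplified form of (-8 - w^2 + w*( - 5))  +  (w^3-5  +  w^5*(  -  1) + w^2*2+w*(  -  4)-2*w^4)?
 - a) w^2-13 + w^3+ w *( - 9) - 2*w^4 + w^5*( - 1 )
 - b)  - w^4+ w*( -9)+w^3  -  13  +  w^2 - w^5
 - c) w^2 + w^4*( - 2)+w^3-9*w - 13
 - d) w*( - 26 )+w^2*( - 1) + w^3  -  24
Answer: a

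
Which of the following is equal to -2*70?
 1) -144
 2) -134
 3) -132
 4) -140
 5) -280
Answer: 4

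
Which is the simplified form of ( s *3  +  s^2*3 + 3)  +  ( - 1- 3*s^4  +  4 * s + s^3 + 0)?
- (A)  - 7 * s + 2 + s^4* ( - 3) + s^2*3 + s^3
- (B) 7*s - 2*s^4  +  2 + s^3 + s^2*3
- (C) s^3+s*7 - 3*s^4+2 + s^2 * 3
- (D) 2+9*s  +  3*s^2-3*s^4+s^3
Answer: C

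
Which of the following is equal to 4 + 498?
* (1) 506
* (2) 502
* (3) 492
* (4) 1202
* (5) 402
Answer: 2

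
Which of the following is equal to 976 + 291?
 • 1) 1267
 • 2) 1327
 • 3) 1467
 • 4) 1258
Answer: 1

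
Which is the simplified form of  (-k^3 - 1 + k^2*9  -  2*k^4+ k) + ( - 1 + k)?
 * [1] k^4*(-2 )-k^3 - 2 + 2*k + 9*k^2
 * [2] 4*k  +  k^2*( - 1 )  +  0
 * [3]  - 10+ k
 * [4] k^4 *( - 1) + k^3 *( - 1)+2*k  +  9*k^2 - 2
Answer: 1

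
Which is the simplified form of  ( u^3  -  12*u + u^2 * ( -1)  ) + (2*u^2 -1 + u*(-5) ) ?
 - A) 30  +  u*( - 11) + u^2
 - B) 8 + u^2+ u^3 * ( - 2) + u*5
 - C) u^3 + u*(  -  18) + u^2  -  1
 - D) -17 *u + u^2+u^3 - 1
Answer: D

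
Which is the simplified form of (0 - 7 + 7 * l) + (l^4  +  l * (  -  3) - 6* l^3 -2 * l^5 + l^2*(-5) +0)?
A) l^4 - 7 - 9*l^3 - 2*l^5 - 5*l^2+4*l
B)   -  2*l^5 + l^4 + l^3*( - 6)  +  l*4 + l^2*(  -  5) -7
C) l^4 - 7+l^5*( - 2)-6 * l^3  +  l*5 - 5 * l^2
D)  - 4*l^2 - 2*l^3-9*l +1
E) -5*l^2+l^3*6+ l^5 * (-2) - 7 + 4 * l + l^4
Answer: B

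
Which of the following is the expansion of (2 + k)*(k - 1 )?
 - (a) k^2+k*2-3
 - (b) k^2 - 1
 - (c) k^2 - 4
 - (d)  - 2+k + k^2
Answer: d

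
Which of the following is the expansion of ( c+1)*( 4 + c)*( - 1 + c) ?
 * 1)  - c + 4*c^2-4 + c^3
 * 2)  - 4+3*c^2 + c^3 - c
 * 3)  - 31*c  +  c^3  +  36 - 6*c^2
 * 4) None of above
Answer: 1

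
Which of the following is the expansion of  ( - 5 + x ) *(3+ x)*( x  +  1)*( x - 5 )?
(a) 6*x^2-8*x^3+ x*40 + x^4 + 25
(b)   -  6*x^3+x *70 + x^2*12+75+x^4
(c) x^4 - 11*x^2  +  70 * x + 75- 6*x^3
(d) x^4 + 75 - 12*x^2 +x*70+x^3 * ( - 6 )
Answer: d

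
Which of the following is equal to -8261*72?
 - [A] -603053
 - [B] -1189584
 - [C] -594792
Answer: C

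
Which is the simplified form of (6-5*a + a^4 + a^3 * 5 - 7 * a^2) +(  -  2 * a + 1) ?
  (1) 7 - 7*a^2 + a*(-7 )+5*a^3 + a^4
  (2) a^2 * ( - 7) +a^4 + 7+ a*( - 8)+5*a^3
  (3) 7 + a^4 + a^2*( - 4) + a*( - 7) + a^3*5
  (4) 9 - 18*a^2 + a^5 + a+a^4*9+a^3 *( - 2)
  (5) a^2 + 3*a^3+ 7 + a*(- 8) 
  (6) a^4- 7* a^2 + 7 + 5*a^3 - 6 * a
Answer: 1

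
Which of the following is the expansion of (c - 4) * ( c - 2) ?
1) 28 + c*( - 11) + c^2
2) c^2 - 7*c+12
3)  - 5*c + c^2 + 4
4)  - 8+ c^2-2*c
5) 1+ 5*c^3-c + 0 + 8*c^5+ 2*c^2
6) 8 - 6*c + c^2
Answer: 6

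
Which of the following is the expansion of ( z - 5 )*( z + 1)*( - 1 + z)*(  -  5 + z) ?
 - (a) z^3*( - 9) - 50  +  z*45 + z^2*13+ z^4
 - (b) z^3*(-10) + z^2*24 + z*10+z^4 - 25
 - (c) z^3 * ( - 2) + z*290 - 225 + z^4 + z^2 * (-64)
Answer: b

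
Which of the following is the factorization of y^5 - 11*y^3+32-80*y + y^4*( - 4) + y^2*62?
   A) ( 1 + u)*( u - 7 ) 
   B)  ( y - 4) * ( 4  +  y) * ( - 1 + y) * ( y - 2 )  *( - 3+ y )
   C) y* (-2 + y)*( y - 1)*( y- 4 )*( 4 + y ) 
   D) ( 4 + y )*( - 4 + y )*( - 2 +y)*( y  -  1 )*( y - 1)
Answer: D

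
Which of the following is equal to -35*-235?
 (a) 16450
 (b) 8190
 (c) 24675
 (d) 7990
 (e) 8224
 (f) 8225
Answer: f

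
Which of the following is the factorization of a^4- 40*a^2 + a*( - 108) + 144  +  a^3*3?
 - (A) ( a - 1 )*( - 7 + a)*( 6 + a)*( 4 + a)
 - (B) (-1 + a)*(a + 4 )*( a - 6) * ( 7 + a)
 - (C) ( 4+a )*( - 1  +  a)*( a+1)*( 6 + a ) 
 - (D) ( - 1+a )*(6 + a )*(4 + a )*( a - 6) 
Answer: D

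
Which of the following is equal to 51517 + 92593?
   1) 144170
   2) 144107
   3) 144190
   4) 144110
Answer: 4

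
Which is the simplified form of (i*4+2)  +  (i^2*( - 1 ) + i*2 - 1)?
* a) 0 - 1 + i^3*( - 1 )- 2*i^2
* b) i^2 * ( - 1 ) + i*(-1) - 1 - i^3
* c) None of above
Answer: c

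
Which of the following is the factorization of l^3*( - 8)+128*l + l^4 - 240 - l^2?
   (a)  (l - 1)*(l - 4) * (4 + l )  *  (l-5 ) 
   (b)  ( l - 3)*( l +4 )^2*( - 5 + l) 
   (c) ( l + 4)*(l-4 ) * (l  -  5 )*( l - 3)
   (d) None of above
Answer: c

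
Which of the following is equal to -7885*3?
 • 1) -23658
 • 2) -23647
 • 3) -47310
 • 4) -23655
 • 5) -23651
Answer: 4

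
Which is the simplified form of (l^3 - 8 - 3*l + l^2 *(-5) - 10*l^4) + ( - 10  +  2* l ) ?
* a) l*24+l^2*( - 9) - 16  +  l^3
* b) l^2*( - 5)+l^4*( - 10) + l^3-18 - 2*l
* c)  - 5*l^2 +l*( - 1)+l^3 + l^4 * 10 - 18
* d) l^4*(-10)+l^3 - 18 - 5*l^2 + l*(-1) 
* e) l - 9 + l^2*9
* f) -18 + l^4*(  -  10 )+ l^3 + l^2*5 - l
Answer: d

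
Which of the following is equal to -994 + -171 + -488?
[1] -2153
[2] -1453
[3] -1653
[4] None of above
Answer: 3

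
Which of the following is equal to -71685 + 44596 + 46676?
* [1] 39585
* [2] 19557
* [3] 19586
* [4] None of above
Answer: 4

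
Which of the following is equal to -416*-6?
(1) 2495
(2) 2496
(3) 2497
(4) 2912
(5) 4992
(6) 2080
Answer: 2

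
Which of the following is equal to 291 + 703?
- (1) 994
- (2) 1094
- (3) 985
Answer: 1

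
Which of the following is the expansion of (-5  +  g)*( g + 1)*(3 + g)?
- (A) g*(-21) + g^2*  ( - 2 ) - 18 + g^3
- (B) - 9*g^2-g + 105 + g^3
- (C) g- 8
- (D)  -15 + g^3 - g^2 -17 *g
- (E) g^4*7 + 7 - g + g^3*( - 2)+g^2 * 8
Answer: D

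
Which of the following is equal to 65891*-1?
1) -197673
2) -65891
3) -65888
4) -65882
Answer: 2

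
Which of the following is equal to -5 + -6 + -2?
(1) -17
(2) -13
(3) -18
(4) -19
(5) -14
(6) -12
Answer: 2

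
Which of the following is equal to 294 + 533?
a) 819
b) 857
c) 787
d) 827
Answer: d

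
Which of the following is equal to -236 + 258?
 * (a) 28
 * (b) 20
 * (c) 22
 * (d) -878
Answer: c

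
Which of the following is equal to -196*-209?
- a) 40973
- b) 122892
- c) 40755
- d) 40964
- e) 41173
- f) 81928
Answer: d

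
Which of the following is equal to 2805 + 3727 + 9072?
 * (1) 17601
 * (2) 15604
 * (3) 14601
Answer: 2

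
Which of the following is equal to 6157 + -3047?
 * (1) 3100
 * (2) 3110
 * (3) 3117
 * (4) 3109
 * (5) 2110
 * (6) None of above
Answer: 2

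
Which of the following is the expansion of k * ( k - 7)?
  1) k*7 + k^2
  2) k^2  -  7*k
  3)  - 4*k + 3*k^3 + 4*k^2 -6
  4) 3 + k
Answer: 2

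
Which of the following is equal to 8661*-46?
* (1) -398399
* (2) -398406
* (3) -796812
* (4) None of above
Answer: 2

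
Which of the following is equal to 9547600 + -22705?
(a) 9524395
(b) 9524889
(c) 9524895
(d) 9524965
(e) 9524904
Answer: c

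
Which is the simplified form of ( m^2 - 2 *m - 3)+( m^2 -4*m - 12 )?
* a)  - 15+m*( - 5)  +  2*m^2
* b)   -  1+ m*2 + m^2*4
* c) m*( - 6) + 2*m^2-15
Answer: c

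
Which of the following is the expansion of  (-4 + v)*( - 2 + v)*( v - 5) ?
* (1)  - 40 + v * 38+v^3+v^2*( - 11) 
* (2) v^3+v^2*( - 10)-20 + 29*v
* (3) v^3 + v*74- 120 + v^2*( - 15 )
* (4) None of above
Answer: 1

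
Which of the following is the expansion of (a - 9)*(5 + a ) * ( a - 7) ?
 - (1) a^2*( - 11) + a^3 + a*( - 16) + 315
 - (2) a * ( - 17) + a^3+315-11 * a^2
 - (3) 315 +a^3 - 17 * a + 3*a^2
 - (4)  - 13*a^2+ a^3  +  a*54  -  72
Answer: 2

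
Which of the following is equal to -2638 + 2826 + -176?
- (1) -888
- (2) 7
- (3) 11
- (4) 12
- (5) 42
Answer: 4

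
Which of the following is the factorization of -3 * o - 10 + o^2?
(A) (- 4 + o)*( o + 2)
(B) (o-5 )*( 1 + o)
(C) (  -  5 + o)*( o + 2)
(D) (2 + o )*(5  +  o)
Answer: C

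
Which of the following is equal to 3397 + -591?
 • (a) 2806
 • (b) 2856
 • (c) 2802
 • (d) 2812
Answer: a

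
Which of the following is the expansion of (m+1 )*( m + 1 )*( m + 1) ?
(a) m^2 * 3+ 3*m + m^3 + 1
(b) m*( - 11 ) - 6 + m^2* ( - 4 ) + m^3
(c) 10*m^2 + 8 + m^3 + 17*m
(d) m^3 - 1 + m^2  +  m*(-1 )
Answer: a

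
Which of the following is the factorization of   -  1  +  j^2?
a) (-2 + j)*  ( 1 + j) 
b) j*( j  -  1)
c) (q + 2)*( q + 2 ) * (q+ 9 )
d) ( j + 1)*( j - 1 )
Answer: d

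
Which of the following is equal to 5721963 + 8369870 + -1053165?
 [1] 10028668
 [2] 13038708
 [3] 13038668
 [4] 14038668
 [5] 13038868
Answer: 3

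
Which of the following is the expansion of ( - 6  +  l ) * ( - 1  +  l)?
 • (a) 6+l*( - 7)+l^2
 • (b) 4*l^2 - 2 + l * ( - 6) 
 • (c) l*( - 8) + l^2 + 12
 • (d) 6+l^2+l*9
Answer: a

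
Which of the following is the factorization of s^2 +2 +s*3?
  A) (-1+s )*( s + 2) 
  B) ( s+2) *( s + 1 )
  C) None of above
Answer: B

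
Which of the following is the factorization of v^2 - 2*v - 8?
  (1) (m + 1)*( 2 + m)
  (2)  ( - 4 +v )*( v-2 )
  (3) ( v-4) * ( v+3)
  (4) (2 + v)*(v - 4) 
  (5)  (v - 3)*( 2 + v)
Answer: 4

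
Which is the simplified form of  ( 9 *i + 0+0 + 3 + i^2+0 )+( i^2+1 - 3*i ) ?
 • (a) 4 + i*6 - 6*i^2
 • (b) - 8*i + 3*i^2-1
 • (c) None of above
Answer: c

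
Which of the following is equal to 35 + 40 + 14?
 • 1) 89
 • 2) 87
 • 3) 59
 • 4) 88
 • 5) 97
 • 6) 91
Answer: 1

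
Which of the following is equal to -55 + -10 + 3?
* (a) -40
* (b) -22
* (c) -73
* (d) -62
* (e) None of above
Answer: d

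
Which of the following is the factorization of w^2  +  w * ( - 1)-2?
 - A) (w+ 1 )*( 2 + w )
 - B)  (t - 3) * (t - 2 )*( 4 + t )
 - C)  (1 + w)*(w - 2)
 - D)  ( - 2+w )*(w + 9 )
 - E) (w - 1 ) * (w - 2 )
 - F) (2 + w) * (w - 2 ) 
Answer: C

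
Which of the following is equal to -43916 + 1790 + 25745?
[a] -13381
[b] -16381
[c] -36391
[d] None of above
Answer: b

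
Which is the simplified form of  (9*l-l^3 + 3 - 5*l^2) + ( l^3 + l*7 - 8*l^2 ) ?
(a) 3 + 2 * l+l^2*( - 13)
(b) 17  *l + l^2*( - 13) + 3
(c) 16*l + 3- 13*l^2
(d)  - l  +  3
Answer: c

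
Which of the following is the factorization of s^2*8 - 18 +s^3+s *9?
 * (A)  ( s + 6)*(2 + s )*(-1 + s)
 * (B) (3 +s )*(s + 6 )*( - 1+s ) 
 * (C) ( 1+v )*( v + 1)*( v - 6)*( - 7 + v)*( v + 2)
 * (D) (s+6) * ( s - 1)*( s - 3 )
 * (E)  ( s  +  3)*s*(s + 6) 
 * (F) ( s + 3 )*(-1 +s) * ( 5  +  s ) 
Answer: B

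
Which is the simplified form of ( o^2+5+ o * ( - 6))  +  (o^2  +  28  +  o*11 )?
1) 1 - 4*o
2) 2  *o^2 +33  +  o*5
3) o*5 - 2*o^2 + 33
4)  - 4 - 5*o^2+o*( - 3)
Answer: 2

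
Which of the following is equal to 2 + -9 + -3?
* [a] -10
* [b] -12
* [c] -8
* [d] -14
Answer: a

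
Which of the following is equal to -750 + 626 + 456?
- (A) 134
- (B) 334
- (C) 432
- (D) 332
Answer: D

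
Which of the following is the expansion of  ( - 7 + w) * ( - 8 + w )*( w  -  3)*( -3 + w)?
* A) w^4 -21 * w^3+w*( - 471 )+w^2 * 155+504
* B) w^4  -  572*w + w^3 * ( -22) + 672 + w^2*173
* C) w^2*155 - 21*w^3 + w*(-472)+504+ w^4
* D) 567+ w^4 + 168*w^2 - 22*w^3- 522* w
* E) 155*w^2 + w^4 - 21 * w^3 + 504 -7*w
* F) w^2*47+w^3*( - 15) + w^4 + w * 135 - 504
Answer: A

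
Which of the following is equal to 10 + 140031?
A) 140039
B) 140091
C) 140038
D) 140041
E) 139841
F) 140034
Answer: D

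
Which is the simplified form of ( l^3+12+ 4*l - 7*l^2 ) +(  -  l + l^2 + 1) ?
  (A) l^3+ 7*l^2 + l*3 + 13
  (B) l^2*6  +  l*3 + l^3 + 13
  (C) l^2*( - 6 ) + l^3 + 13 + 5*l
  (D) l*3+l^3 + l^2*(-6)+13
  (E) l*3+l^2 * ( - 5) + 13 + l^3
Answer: D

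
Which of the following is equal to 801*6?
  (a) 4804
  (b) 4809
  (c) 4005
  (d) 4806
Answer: d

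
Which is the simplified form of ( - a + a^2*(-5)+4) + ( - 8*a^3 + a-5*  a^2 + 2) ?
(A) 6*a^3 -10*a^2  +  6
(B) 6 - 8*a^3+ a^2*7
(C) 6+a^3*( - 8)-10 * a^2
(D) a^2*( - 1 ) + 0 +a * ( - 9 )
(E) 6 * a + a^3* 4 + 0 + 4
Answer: C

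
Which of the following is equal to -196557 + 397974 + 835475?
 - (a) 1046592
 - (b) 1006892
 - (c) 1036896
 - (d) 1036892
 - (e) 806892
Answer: d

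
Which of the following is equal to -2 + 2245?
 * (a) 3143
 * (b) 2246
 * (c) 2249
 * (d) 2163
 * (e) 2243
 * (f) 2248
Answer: e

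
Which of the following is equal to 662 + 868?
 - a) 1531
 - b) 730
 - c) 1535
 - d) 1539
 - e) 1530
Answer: e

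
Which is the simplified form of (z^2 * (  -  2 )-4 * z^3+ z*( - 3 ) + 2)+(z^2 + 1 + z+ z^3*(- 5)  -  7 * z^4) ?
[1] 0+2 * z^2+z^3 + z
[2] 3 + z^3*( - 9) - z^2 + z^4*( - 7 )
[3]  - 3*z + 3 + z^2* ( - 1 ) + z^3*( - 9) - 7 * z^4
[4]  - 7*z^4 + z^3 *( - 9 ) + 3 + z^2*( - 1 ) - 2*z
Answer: 4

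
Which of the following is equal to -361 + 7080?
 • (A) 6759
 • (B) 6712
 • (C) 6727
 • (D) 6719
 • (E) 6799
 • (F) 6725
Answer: D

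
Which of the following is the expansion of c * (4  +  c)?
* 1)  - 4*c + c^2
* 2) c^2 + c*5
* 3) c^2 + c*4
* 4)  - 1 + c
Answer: 3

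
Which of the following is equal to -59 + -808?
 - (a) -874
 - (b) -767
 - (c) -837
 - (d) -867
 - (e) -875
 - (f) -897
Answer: d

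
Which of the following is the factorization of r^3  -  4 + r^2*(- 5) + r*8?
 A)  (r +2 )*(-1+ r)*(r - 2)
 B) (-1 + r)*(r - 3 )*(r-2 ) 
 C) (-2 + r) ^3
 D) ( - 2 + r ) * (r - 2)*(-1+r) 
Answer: D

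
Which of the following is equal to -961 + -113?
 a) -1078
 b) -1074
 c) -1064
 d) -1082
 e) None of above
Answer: b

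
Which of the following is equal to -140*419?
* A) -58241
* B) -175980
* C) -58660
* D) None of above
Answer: C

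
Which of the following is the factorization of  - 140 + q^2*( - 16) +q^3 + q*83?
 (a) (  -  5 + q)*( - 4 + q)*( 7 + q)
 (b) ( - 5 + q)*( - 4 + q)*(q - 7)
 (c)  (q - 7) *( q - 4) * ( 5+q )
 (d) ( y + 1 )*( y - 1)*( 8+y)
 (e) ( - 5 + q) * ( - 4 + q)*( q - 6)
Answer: b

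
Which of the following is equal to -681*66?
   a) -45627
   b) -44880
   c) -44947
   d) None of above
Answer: d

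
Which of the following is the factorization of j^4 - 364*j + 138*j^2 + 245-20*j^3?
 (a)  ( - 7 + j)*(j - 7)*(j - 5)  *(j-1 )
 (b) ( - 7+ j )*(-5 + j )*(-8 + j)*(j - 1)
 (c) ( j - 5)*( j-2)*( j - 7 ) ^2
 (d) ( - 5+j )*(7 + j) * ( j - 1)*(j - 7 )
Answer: a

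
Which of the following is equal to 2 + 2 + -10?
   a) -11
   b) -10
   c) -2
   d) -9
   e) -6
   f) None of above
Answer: e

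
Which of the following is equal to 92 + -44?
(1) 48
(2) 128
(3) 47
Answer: 1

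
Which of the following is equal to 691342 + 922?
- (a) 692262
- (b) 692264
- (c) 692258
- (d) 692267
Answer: b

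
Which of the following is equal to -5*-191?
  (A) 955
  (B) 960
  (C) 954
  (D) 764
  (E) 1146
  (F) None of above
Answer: A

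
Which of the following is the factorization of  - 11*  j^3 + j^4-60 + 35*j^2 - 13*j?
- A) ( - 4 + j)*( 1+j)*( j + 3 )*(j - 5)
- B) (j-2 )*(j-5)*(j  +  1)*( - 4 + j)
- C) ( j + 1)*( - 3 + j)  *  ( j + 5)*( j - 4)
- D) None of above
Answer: D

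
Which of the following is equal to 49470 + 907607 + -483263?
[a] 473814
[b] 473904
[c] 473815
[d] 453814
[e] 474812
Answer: a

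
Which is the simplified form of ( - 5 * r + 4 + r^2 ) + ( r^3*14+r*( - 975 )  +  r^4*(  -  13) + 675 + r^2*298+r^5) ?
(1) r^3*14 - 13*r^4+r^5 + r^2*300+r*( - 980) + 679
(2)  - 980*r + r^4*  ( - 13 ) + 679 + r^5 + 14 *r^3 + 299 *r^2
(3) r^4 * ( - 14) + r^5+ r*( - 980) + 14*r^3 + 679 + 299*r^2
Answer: 2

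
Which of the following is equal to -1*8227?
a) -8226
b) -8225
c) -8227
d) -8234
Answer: c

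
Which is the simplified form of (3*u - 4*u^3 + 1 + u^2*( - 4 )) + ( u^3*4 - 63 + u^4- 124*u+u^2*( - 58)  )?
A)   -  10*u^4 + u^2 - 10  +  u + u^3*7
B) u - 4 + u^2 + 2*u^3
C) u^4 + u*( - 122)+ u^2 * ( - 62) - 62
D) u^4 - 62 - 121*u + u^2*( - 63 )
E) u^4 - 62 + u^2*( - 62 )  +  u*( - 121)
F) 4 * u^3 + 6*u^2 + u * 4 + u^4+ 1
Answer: E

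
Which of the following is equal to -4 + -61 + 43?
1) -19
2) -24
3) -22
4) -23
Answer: 3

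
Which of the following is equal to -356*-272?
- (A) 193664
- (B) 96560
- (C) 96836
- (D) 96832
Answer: D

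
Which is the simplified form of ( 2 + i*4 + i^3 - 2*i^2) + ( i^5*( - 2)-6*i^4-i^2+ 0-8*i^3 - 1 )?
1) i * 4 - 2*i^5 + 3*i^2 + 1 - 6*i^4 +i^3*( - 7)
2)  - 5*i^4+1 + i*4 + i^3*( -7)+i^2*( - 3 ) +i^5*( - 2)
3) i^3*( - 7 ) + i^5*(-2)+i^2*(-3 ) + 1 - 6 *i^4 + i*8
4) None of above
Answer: 4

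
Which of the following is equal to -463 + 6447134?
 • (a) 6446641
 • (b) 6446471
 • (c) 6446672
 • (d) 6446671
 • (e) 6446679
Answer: d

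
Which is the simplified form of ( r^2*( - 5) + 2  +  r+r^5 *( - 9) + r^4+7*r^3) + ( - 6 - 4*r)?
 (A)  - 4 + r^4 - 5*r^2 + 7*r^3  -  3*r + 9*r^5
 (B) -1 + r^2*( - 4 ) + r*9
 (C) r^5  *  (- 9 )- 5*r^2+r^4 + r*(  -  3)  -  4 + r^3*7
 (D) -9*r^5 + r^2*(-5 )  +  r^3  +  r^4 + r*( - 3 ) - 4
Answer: C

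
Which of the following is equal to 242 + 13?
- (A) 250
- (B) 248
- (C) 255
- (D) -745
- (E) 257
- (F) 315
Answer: C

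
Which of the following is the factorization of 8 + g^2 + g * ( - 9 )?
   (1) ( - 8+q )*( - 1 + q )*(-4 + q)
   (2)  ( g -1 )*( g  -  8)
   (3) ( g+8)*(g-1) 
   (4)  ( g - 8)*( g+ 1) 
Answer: 2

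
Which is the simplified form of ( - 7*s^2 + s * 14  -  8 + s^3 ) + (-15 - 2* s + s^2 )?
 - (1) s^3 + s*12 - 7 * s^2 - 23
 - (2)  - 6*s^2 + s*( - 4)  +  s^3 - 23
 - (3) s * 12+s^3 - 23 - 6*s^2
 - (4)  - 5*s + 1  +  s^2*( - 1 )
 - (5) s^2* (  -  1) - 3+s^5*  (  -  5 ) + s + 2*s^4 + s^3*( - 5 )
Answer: 3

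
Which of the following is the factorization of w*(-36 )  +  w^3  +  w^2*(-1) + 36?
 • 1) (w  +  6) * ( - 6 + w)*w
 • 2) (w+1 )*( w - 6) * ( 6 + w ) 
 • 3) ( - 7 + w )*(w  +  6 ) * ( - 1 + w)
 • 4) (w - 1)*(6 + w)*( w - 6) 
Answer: 4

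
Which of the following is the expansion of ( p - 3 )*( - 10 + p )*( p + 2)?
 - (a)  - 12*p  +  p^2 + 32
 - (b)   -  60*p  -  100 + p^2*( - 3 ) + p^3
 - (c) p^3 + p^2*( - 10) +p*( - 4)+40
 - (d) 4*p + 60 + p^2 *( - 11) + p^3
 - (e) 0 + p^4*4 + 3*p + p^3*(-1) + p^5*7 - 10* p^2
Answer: d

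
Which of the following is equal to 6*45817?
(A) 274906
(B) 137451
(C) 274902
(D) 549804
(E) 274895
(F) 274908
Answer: C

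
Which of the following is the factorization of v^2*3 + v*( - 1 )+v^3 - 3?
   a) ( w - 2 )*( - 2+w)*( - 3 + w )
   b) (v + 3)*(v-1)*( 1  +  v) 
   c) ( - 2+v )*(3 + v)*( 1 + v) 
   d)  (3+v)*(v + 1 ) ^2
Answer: b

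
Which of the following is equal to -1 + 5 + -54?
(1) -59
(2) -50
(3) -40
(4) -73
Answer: 2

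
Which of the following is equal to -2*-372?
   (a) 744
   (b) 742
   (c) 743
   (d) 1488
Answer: a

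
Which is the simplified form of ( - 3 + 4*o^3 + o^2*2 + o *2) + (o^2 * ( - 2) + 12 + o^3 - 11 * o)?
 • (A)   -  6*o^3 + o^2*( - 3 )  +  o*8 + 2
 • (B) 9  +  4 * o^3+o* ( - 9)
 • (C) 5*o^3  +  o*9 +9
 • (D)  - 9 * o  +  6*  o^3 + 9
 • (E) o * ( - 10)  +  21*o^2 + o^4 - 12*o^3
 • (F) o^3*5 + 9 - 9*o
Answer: F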